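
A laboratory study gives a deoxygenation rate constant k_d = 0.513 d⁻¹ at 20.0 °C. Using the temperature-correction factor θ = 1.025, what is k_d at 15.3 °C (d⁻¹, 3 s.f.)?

k_d(T₂) = k_d(T₁) · θ^(T₂−T₁) = 0.513 × 1.025^(15.3−20.0)
= 0.513 × 1.025^-4.70 = 0.513 × 0.8904 = 0.4568 d⁻¹.

k_d ≈ 0.457 d⁻¹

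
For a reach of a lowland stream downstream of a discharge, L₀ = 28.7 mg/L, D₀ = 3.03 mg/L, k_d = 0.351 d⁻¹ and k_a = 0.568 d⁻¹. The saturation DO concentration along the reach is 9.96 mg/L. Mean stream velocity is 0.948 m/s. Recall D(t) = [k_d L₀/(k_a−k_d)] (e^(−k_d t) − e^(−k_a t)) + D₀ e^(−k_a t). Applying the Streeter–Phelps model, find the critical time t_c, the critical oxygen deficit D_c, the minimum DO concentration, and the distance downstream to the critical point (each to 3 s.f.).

At the critical point dD/dt = 0, so k_d L₀ e^(−k_d t) = k_a D. Substituting D(t) from the Streeter–Phelps equation and solving for t gives
t_c = ln[(k_a/k_d)(1 − D₀(k_a−k_d)/(k_d L₀))] / (k_a−k_d).
Here k_a−k_d = 0.2170 d⁻¹ and 1 − D₀(k_a−k_d)/(k_d L₀) = 1 − 3.03×0.2170/(0.351×28.7) = 0.9347, so
t_c = ln(1.618 × 0.9347) / 0.2170 = 0.4138 / 0.2170 = 1.907 d.
L(t_c) = L₀ e^(−k_d t_c) = 28.7 × 0.5120 = 14.70 mg/L, and at the critical point k_a D_c = k_d L, so D_c = (0.351/0.568) × 14.70 = 9.081 mg/L.
Minimum DO = C_s − D_c = 9.96 − 9.081 = 0.8791 mg/L.
x_c = v t_c = 0.948 m/s × 1.907 d × 86400 s/d = 156200 m ≈ 156 km.

t_c ≈ 1.91 d; D_c ≈ 9.08 mg/L; min DO ≈ 0.879 mg/L; x_c ≈ 156 km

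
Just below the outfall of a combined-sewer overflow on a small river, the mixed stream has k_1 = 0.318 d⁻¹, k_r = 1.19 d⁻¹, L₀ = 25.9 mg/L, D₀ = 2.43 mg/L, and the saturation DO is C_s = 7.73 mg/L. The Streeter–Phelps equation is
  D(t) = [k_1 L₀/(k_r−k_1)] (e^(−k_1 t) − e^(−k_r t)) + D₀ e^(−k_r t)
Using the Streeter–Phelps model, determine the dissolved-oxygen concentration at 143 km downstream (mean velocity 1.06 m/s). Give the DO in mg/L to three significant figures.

Travel time t = x/v = 143 km / (1.06 m/s) = 143000 m / 1.06 m/s = 134900 s = 1.561 d.
k_1 L₀/(k_r−k_1) = 0.318×25.9/(1.19−0.318) = 8.236/0.8720 = 9.445 mg/L.
e^(−k_1 t) = e^(−0.318×1.561) = 0.6086; e^(−k_r t) = e^(−1.19×1.561) = 0.1560.
D = 9.445 × (0.6086 − 0.1560) + 2.43 × 0.1560 = 4.276 + 0.3790 = 4.655 mg/L.
DO = C_s − D = 7.73 − 4.655 = 3.075 mg/L.

DO ≈ 3.08 mg/L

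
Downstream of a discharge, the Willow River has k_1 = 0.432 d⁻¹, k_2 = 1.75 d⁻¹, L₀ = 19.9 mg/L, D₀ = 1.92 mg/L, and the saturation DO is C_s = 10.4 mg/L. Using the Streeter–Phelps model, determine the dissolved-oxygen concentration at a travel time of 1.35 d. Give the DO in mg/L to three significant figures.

DO ≈ 7.19 mg/L

k_1 L₀/(k_2−k_1) = 0.432×19.9/(1.75−0.432) = 8.597/1.318 = 6.523 mg/L.
e^(−k_1 t) = e^(−0.432×1.350) = 0.5581; e^(−k_2 t) = e^(−1.75×1.350) = 0.09418.
D = 6.523 × (0.5581 − 0.09418) + 1.92 × 0.09418 = 3.026 + 0.1808 = 3.207 mg/L.
DO = C_s − D = 10.4 − 3.207 = 7.193 mg/L.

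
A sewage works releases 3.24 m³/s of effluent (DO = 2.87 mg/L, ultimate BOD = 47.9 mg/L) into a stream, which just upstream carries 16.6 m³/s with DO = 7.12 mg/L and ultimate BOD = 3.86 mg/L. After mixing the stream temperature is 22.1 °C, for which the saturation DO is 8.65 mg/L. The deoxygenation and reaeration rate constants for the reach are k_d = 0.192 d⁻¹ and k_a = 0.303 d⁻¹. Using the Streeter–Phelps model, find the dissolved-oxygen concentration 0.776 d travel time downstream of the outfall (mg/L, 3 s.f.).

Mixed DO = (16.6×7.12 + 3.24×2.87)/(16.6+3.24) = 127.5/19.84 = 6.426 mg/L.
Mixed L₀ = (16.6×3.86 + 3.24×47.9)/(19.84) = 219.3/19.84 = 11.05 mg/L.
Initial deficit D₀ = C_s − DO₀ = 8.65 − 6.426 = 2.224 mg/L.
D(0.776) = [0.192×11.05/(0.303−0.192)](e^(−0.192×0.776) − e^(−0.303×0.776)) + 2.224 e^(−0.303×0.776)
= 19.12 × (0.8616 − 0.7905) + 2.224 × 0.7905 = 3.117 mg/L.
DO = 8.65 − 3.117 = 5.533 mg/L.

DO ≈ 5.53 mg/L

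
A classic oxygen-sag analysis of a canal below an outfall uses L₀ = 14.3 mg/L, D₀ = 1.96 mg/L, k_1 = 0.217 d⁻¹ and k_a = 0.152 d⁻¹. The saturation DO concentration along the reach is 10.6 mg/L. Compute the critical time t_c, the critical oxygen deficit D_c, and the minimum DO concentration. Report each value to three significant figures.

At the critical point dD/dt = 0, so k_1 L₀ e^(−k_1 t) = k_a D. Substituting D(t) from the Streeter–Phelps equation and solving for t gives
t_c = ln[(k_a/k_1)(1 − D₀(k_a−k_1)/(k_1 L₀))] / (k_a−k_1).
Here k_a−k_1 = -0.06500 d⁻¹ and 1 − D₀(k_a−k_1)/(k_1 L₀) = 1 − 1.96×-0.06500/(0.217×14.3) = 1.041, so
t_c = ln(0.7005 × 1.041) / -0.06500 = -0.3158 / -0.06500 = 4.858 d.
L(t_c) = L₀ e^(−k_1 t_c) = 14.3 × 0.3485 = 4.983 mg/L, and at the critical point k_a D_c = k_1 L, so D_c = (0.217/0.152) × 4.983 = 7.114 mg/L.
Minimum DO = C_s − D_c = 10.6 − 7.114 = 3.486 mg/L.

t_c ≈ 4.86 d; D_c ≈ 7.11 mg/L; min DO ≈ 3.49 mg/L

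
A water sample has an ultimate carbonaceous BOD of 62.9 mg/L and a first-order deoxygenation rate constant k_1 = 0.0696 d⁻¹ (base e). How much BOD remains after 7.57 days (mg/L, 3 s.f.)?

L_t = L₀ e^(−k_1 t) = 62.9 × e^(−0.0696×7.57) = 62.9 × 0.5904 = 37.14 mg/L.

L ≈ 37.1 mg/L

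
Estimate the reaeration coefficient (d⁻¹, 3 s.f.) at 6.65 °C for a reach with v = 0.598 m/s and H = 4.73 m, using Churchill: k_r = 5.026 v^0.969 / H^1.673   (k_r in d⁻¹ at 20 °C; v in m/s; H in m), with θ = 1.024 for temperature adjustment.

k_r ≈ 0.165 d⁻¹

k_r(20) = 5.026 × 0.598^0.969 / 4.73^1.673 = 5.026 × 0.6076 / 13.46 = 0.2269 d⁻¹.
k_r(6.65) = 0.2269 × 1.024^(6.65−20) = 0.2269 × 0.7286 = 0.1653 d⁻¹.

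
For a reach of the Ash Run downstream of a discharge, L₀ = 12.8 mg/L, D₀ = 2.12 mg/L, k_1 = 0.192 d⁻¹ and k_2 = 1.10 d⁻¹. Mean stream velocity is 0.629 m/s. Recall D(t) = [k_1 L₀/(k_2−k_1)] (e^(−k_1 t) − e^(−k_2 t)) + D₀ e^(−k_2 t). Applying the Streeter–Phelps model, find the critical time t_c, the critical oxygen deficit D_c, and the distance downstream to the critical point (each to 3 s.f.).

t_c ≈ 0.238 d; D_c ≈ 2.13 mg/L; x_c ≈ 13.0 km

At the critical point dD/dt = 0, so k_1 L₀ e^(−k_1 t) = k_2 D. Substituting D(t) from the Streeter–Phelps equation and solving for t gives
t_c = ln[(k_2/k_1)(1 − D₀(k_2−k_1)/(k_1 L₀))] / (k_2−k_1).
Here k_2−k_1 = 0.9080 d⁻¹ and 1 − D₀(k_2−k_1)/(k_1 L₀) = 1 − 2.12×0.9080/(0.192×12.8) = 0.2167, so
t_c = ln(5.729 × 0.2167) / 0.9080 = 0.2165 / 0.9080 = 0.2384 d.
L(t_c) = L₀ e^(−k_1 t_c) = 12.8 × 0.9553 = 12.23 mg/L, and at the critical point k_2 D_c = k_1 L, so D_c = (0.192/1.10) × 12.23 = 2.134 mg/L.
x_c = v t_c = 0.629 m/s × 0.2384 d × 86400 s/d = 12960 m ≈ 13.0 km.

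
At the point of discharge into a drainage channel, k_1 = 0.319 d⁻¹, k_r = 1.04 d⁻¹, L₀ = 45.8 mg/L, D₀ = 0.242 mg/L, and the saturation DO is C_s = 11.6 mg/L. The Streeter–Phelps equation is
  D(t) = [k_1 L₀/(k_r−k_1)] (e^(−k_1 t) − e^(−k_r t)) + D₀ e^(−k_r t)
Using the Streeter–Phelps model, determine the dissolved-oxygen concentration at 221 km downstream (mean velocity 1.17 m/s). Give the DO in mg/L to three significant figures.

Travel time t = x/v = 221 km / (1.17 m/s) = 221000 m / 1.17 m/s = 188900 s = 2.186 d.
k_1 L₀/(k_r−k_1) = 0.319×45.8/(1.04−0.319) = 14.61/0.7210 = 20.26 mg/L.
e^(−k_1 t) = e^(−0.319×2.186) = 0.4979; e^(−k_r t) = e^(−1.04×2.186) = 0.1029.
D = 20.26 × (0.4979 − 0.1029) + 0.242 × 0.1029 = 8.003 + 0.02491 = 8.028 mg/L.
DO = C_s − D = 11.6 − 8.028 = 3.572 mg/L.

DO ≈ 3.57 mg/L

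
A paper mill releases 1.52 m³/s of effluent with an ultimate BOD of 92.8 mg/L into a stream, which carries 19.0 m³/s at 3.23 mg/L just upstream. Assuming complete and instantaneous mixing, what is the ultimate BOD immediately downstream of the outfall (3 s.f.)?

9.86 mg/L

Flow-weighted mixing: C = (Q_r C_r + Q_w C_w)/(Q_r + Q_w)
= (19.0×3.23 + 1.52×92.8)/(19.0 + 1.52) = 202.4/20.52 = 9.865 mg/L.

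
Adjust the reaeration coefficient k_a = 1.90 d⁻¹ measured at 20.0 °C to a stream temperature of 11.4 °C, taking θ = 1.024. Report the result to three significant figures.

k_a(T₂) = k_a(T₁) · θ^(T₂−T₁) = 1.90 × 1.024^(11.4−20.0)
= 1.90 × 1.024^-8.60 = 1.90 × 0.8155 = 1.549 d⁻¹.

k_a ≈ 1.55 d⁻¹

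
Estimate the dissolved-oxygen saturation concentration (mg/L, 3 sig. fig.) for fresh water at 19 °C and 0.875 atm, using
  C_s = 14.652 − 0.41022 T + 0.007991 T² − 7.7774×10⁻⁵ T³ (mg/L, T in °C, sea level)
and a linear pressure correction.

At sea level: C_s = 14.652 − 0.41022×19 + 0.007991×19² − 7.7774×10⁻⁵×19³ = 9.209 mg/L.
Pressure correction: C_s' = 9.209 × 0.875 = 8.058 mg/L.

C_s ≈ 8.06 mg/L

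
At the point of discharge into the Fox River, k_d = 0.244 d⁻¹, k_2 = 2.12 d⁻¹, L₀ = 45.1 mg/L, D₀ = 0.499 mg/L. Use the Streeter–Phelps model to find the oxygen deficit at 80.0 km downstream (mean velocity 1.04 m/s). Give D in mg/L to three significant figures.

Travel time t = x/v = 80.0 km / (1.04 m/s) = 80000 m / 1.04 m/s = 76920 s = 0.8903 d.
k_d L₀/(k_2−k_d) = 0.244×45.1/(2.12−0.244) = 11.00/1.876 = 5.866 mg/L.
e^(−k_d t) = e^(−0.244×0.8903) = 0.8047; e^(−k_2 t) = e^(−2.12×0.8903) = 0.1515.
D = 5.866 × (0.8047 − 0.1515) + 0.499 × 0.1515 = 3.832 + 0.07558 = 3.908 mg/L.

D ≈ 3.91 mg/L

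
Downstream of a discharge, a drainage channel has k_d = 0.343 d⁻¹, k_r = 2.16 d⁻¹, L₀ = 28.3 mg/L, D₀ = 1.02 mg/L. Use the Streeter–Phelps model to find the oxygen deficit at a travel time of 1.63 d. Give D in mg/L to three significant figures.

D ≈ 2.93 mg/L

k_d L₀/(k_r−k_d) = 0.343×28.3/(2.16−0.343) = 9.707/1.817 = 5.342 mg/L.
e^(−k_d t) = e^(−0.343×1.630) = 0.5717; e^(−k_r t) = e^(−2.16×1.630) = 0.02958.
D = 5.342 × (0.5717 − 0.02958) + 1.02 × 0.02958 = 2.896 + 0.03017 = 2.926 mg/L.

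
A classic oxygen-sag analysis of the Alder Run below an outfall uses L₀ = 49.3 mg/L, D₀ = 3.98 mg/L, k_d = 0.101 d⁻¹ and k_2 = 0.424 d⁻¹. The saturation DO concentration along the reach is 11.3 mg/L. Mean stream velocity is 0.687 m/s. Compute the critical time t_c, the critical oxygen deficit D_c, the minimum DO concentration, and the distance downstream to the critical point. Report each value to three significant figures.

With k_2/k_d = 4.198 and 1 − D₀(k_2−k_d)/(k_d L₀) = 0.7418,
t_c = ln(4.198 × 0.7418) / (0.424 − 0.101) = ln(3.114) / 0.3230 = 1.136/0.3230 = 3.517 d.
D_c = (k_d/k_2) L₀ e^(−k_d t_c) = (0.101/0.424) × 49.3 × e^(−0.101×3.517) = 0.2382 × 49.3 × 0.7010 = 8.233 mg/L.
Minimum DO = C_s − D_c = 11.3 − 8.233 = 3.067 mg/L.
x_c = v t_c = 0.687 m/s × 3.517 d × 86400 s/d = 208800 m ≈ 209 km.

t_c ≈ 3.52 d; D_c ≈ 8.23 mg/L; min DO ≈ 3.07 mg/L; x_c ≈ 209 km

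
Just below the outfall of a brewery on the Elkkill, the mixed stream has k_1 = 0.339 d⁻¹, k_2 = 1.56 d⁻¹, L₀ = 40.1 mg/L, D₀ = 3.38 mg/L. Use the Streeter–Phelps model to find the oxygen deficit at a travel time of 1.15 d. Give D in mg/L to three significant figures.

D ≈ 6.25 mg/L

k_1 L₀/(k_2−k_1) = 0.339×40.1/(1.56−0.339) = 13.59/1.221 = 11.13 mg/L.
e^(−k_1 t) = e^(−0.339×1.150) = 0.6772; e^(−k_2 t) = e^(−1.56×1.150) = 0.1663.
D = 11.13 × (0.6772 − 0.1663) + 3.38 × 0.1663 = 5.688 + 0.5621 = 6.250 mg/L.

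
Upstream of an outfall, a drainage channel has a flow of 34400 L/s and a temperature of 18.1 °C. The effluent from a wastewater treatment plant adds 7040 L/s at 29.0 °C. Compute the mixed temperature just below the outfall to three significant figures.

Flow-weighted mixing: C = (Q_r C_r + Q_w C_w)/(Q_r + Q_w)
= (34400×18.1 + 7040×29.0)/(34400 + 7040) = 826800/41440 = 19.95 °C.

20.0 °C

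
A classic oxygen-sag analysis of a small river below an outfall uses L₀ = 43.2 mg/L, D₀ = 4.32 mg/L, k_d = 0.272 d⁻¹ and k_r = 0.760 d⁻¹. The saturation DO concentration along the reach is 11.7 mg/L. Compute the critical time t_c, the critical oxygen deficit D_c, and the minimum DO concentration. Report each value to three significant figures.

t_c ≈ 1.70 d; D_c ≈ 9.74 mg/L; min DO ≈ 1.96 mg/L

t_c = [1/(k_r−k_d)] ln[(k_r/k_d)(1 − D₀(k_r−k_d)/(k_d L₀))]
= [1/(0.760−0.272)] ln[(0.760/0.272)(1 − 4.32×0.4880/(0.272×43.2))]
= (1/0.4880) ln[2.794 × 0.8206] = 2.049 × ln(2.293) = 2.049 × 0.8298 = 1.700 d.
L(t_c) = L₀ e^(−k_d t_c) = 43.2 × 0.6297 = 27.20 mg/L, and at the critical point k_r D_c = k_d L, so D_c = (0.272/0.760) × 27.20 = 9.736 mg/L.
Minimum DO = C_s − D_c = 11.7 − 9.736 = 1.964 mg/L.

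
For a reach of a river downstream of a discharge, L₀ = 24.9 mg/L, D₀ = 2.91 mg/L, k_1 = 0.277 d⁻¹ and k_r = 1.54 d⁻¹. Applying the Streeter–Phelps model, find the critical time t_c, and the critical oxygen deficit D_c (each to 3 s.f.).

t_c = [1/(k_r−k_1)] ln[(k_r/k_1)(1 − D₀(k_r−k_1)/(k_1 L₀))]
= [1/(1.54−0.277)] ln[(1.54/0.277)(1 − 2.91×1.263/(0.277×24.9))]
= (1/1.263) ln[5.560 × 0.4671] = 0.7918 × ln(2.597) = 0.7918 × 0.9544 = 0.7556 d.
D_c = (k_1/k_r) L₀ e^(−k_1 t_c) = (0.277/1.54) × 24.9 × e^(−0.277×0.7556) = 0.1799 × 24.9 × 0.8111 = 3.633 mg/L.

t_c ≈ 0.756 d; D_c ≈ 3.63 mg/L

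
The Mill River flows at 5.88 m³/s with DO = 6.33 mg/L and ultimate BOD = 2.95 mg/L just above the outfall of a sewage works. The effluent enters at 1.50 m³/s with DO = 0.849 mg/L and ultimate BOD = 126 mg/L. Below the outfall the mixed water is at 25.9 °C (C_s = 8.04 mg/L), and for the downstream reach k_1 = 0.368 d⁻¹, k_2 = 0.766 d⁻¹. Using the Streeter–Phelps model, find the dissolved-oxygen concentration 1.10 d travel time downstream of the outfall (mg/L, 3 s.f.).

DO ≈ 0.709 mg/L

Mixed DO = (5.88×6.33 + 1.50×0.849)/(5.88+1.50) = 38.49/7.380 = 5.216 mg/L.
Mixed L₀ = (5.88×2.95 + 1.50×126)/(7.380) = 206.3/7.380 = 27.96 mg/L.
Initial deficit D₀ = C_s − DO₀ = 8.04 − 5.216 = 2.824 mg/L.
D(1.10) = [0.368×27.96/(0.766−0.368)](e^(−0.368×1.10) − e^(−0.766×1.10)) + 2.824 e^(−0.766×1.10)
= 25.85 × (0.6671 − 0.4306) + 2.824 × 0.4306 = 7.331 mg/L.
DO = 8.04 − 7.331 = 0.7093 mg/L.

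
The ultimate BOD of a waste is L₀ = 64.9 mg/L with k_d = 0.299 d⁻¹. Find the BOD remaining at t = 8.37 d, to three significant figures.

L_t = L₀ e^(−k_d t) = 64.9 × e^(−0.299×8.37) = 64.9 × 0.08187 = 5.313 mg/L.

L ≈ 5.31 mg/L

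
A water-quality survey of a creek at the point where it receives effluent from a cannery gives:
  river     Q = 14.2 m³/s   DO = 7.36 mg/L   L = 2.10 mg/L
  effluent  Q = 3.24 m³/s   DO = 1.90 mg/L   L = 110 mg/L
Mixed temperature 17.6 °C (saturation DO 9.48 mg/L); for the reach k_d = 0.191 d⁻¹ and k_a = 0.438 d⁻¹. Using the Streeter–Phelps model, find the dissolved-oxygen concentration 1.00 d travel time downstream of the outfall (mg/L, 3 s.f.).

Mixed DO = (14.2×7.36 + 3.24×1.90)/(14.2+3.24) = 110.7/17.44 = 6.346 mg/L.
Mixed L₀ = (14.2×2.10 + 3.24×110)/(17.44) = 386.2/17.44 = 22.15 mg/L.
Initial deficit D₀ = C_s − DO₀ = 9.48 − 6.346 = 3.134 mg/L.
D(1.00) = [0.191×22.15/(0.438−0.191)](e^(−0.191×1.00) − e^(−0.438×1.00)) + 3.134 e^(−0.438×1.00)
= 17.12 × (0.8261 − 0.6453) + 3.134 × 0.6453 = 5.119 mg/L.
DO = 9.48 − 5.119 = 4.361 mg/L.

DO ≈ 4.36 mg/L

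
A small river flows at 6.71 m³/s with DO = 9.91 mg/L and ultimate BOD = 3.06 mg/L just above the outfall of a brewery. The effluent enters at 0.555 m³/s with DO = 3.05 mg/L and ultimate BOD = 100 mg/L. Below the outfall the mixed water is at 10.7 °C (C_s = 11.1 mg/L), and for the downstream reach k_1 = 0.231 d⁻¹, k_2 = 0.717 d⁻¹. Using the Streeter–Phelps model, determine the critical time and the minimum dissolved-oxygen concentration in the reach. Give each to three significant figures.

t_c ≈ 1.46 d; minimum DO ≈ 8.69 mg/L

Mixed DO = (6.71×9.91 + 0.555×3.05)/(6.71+0.555) = 68.19/7.265 = 9.386 mg/L.
Mixed L₀ = (6.71×3.06 + 0.555×100)/(7.265) = 76.03/7.265 = 10.47 mg/L.
Initial deficit D₀ = C_s − DO₀ = 11.1 − 9.386 = 1.714 mg/L.
t_c = (1/0.4860) ln[(0.717/0.231)(1 − 1.714×0.4860/(0.231×10.47))] = 2.058 × ln(2.034) = 1.461 d.
D_c = (0.231/0.717) × 10.47 × e^(−0.231×1.461) = 0.3222 × 10.47 × 0.7135 = 2.406 mg/L.
Minimum DO = 11.1 − 2.406 = 8.694 mg/L.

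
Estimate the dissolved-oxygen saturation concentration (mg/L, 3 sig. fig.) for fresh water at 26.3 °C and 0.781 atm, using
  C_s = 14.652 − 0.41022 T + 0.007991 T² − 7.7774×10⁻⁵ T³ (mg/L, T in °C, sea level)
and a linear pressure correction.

C_s ≈ 6.23 mg/L

At sea level: C_s = 14.652 − 0.41022×26.3 + 0.007991×26.3² − 7.7774×10⁻⁵×26.3³ = 7.976 mg/L.
Pressure correction: C_s' = 7.976 × 0.781 = 6.229 mg/L.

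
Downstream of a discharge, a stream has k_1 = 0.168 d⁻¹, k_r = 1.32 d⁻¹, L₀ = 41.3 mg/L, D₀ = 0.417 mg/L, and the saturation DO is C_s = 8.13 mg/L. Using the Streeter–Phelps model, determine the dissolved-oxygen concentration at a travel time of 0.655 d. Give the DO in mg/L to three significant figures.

DO ≈ 5.10 mg/L

k_1 L₀/(k_r−k_1) = 0.168×41.3/(1.32−0.168) = 6.938/1.152 = 6.023 mg/L.
e^(−k_1 t) = e^(−0.168×0.6550) = 0.8958; e^(−k_r t) = e^(−1.32×0.6550) = 0.4212.
D = 6.023 × (0.8958 − 0.4212) + 0.417 × 0.4212 = 2.858 + 0.1756 = 3.034 mg/L.
DO = C_s − D = 8.13 − 3.034 = 5.096 mg/L.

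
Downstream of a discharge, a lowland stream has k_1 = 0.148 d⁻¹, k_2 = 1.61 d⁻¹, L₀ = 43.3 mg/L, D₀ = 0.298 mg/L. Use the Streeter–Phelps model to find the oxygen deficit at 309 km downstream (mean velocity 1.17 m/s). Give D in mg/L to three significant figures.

D ≈ 2.76 mg/L

Travel time t = x/v = 309 km / (1.17 m/s) = 309000 m / 1.17 m/s = 264100 s = 3.057 d.
k_1 L₀/(k_2−k_1) = 0.148×43.3/(1.61−0.148) = 6.408/1.462 = 4.383 mg/L.
e^(−k_1 t) = e^(−0.148×3.057) = 0.6361; e^(−k_2 t) = e^(−1.61×3.057) = 0.007289.
D = 4.383 × (0.6361 − 0.007289) + 0.298 × 0.007289 = 2.756 + 0.002172 = 2.758 mg/L.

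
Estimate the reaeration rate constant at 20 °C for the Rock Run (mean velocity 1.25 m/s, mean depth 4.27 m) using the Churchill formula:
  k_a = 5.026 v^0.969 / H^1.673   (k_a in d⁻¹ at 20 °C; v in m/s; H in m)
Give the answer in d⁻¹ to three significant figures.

k_a ≈ 0.550 d⁻¹

k_a = 5.026 × 1.25^0.969 / 4.27^1.673 = 5.026 × 1.241 / 11.34 = 0.5501 d⁻¹.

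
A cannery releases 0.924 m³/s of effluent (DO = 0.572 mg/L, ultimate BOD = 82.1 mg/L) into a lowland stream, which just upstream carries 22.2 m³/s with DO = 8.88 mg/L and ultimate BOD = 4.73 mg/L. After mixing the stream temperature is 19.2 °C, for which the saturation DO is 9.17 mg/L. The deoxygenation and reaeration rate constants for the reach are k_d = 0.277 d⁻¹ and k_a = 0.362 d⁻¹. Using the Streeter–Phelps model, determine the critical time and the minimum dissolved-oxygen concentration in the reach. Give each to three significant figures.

Mixed DO = (22.2×8.88 + 0.924×0.572)/(22.2+0.924) = 197.7/23.12 = 8.548 mg/L.
Mixed L₀ = (22.2×4.73 + 0.924×82.1)/(23.12) = 180.9/23.12 = 7.822 mg/L.
Initial deficit D₀ = C_s − DO₀ = 9.17 − 8.548 = 0.6220 mg/L.
t_c = (1/0.08500) ln[(0.362/0.277)(1 − 0.6220×0.08500/(0.277×7.822))] = 11.76 × ln(1.275) = 2.858 d.
D_c = (0.277/0.362) × 7.822 × e^(−0.277×2.858) = 0.7652 × 7.822 × 0.4531 = 2.712 mg/L.
Minimum DO = 9.17 − 2.712 = 6.458 mg/L.

t_c ≈ 2.86 d; minimum DO ≈ 6.46 mg/L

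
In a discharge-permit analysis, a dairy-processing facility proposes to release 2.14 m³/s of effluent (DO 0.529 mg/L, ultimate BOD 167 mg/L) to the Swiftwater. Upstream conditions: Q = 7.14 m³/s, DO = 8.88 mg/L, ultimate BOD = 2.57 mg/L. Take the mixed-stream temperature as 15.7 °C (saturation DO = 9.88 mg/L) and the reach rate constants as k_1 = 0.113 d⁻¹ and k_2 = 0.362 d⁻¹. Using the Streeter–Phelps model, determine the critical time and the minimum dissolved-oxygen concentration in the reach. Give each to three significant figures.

Mixed DO = (7.14×8.88 + 2.14×0.529)/(7.14+2.14) = 64.54/9.280 = 6.954 mg/L.
Mixed L₀ = (7.14×2.57 + 2.14×167)/(9.280) = 375.7/9.280 = 40.49 mg/L.
Initial deficit D₀ = C_s − DO₀ = 9.88 − 6.954 = 2.926 mg/L.
t_c = (1/0.2490) ln[(0.362/0.113)(1 − 2.926×0.2490/(0.113×40.49))] = 4.016 × ln(2.693) = 3.979 d.
D_c = (0.113/0.362) × 40.49 × e^(−0.113×3.979) = 0.3122 × 40.49 × 0.6379 = 8.062 mg/L.
Minimum DO = 9.88 − 8.062 = 1.818 mg/L.

t_c ≈ 3.98 d; minimum DO ≈ 1.82 mg/L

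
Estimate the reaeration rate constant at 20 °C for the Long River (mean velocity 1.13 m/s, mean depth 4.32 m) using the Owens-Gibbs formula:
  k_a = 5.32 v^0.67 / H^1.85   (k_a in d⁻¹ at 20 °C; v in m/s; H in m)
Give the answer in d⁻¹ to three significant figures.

k_a ≈ 0.385 d⁻¹

k_a = 5.32 × 1.13^0.67 / 4.32^1.85 = 5.32 × 1.085 / 14.98 = 0.3853 d⁻¹.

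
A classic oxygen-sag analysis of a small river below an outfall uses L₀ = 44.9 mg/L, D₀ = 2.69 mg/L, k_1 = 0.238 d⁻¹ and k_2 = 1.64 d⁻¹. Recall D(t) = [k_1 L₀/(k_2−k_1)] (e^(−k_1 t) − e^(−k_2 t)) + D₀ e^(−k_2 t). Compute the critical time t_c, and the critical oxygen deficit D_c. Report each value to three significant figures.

At the critical point dD/dt = 0, so k_1 L₀ e^(−k_1 t) = k_2 D. Substituting D(t) from the Streeter–Phelps equation and solving for t gives
t_c = ln[(k_2/k_1)(1 − D₀(k_2−k_1)/(k_1 L₀))] / (k_2−k_1).
Here k_2−k_1 = 1.402 d⁻¹ and 1 − D₀(k_2−k_1)/(k_1 L₀) = 1 − 2.69×1.402/(0.238×44.9) = 0.6471, so
t_c = ln(6.891 × 0.6471) / 1.402 = 1.495 / 1.402 = 1.066 d.
L(t_c) = L₀ e^(−k_1 t_c) = 44.9 × 0.7759 = 34.84 mg/L, and at the critical point k_2 D_c = k_1 L, so D_c = (0.238/1.64) × 34.84 = 5.056 mg/L.

t_c ≈ 1.07 d; D_c ≈ 5.06 mg/L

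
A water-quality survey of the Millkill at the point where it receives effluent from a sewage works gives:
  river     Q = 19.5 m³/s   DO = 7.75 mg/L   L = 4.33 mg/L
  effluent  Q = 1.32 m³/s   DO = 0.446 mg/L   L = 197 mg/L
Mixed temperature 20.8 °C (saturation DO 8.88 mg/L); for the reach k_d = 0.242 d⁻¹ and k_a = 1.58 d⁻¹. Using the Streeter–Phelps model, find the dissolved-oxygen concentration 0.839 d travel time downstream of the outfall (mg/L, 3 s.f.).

Mixed DO = (19.5×7.75 + 1.32×0.446)/(19.5+1.32) = 151.7/20.82 = 7.287 mg/L.
Mixed L₀ = (19.5×4.33 + 1.32×197)/(20.82) = 344.5/20.82 = 16.55 mg/L.
Initial deficit D₀ = C_s − DO₀ = 8.88 − 7.287 = 1.593 mg/L.
D(0.839) = [0.242×16.55/(1.58−0.242)](e^(−0.242×0.839) − e^(−1.58×0.839)) + 1.593 e^(−1.58×0.839)
= 2.993 × (0.8162 − 0.2656) + 1.593 × 0.2656 = 2.071 mg/L.
DO = 8.88 − 2.071 = 6.809 mg/L.

DO ≈ 6.81 mg/L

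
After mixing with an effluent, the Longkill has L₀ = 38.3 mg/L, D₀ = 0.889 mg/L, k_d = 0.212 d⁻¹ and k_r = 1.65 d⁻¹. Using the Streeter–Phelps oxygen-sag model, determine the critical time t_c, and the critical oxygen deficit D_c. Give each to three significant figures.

t_c = [1/(k_r−k_d)] ln[(k_r/k_d)(1 − D₀(k_r−k_d)/(k_d L₀))]
= [1/(1.65−0.212)] ln[(1.65/0.212)(1 − 0.889×1.438/(0.212×38.3))]
= (1/1.438) ln[7.783 × 0.8426] = 0.6954 × ln(6.558) = 0.6954 × 1.881 = 1.308 d.
L(t_c) = L₀ e^(−k_d t_c) = 38.3 × 0.7579 = 29.03 mg/L, and at the critical point k_r D_c = k_d L, so D_c = (0.212/1.65) × 29.03 = 3.729 mg/L.

t_c ≈ 1.31 d; D_c ≈ 3.73 mg/L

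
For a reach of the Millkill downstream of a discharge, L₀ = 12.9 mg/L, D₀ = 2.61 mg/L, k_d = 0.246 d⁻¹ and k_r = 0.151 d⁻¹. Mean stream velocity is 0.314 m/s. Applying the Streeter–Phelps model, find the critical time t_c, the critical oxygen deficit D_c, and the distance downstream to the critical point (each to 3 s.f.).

t_c ≈ 4.35 d; D_c ≈ 7.22 mg/L; x_c ≈ 118 km

At the critical point dD/dt = 0, so k_d L₀ e^(−k_d t) = k_r D. Substituting D(t) from the Streeter–Phelps equation and solving for t gives
t_c = ln[(k_r/k_d)(1 − D₀(k_r−k_d)/(k_d L₀))] / (k_r−k_d).
Here k_r−k_d = -0.09500 d⁻¹ and 1 − D₀(k_r−k_d)/(k_d L₀) = 1 − 2.61×-0.09500/(0.246×12.9) = 1.078, so
t_c = ln(0.6138 × 1.078) / -0.09500 = -0.4128 / -0.09500 = 4.345 d.
D_c = (k_d/k_r) L₀ e^(−k_d t_c) = (0.246/0.151) × 12.9 × e^(−0.246×4.345) = 1.629 × 12.9 × 0.3434 = 7.216 mg/L.
x_c = v t_c = 0.314 m/s × 4.345 d × 86400 s/d = 117900 m ≈ 118 km.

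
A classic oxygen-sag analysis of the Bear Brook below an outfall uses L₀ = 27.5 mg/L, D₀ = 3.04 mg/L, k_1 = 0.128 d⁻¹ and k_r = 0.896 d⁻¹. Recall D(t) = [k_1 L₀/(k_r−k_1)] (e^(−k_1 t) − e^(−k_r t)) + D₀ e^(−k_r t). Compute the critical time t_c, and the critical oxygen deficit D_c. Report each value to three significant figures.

With k_r/k_1 = 7.000 and 1 − D₀(k_r−k_1)/(k_1 L₀) = 0.3367,
t_c = ln(7.000 × 0.3367) / (0.896 − 0.128) = ln(2.357) / 0.7680 = 0.8574/0.7680 = 1.116 d.
L(t_c) = L₀ e^(−k_1 t_c) = 27.5 × 0.8668 = 23.84 mg/L, and at the critical point k_r D_c = k_1 L, so D_c = (0.128/0.896) × 23.84 = 3.405 mg/L.

t_c ≈ 1.12 d; D_c ≈ 3.41 mg/L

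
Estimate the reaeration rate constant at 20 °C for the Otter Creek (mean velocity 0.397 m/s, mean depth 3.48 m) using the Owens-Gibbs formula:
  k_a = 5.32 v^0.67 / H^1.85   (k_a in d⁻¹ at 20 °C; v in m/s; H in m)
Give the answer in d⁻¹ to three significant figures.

k_a ≈ 0.285 d⁻¹

k_a = 5.32 × 0.397^0.67 / 3.48^1.85 = 5.32 × 0.5385 / 10.04 = 0.2852 d⁻¹.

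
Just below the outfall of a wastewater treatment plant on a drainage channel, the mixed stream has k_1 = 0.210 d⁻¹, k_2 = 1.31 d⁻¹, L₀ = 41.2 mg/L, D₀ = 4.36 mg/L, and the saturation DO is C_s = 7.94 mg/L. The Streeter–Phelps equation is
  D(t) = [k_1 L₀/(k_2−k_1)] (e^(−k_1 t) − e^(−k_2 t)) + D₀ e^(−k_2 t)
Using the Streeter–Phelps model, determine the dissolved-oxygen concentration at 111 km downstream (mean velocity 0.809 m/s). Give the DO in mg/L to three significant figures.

Travel time t = x/v = 111 km / (0.809 m/s) = 111000 m / 0.809 m/s = 137200 s = 1.588 d.
k_1 L₀/(k_2−k_1) = 0.210×41.2/(1.31−0.210) = 8.652/1.100 = 7.865 mg/L.
e^(−k_1 t) = e^(−0.210×1.588) = 0.7164; e^(−k_2 t) = e^(−1.31×1.588) = 0.1249.
D = 7.865 × (0.7164 − 0.1249) + 4.36 × 0.1249 = 4.653 + 0.5445 = 5.197 mg/L.
DO = C_s − D = 7.94 − 5.197 = 2.743 mg/L.

DO ≈ 2.74 mg/L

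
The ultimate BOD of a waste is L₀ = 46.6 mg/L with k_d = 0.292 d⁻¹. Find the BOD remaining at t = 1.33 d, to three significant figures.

L ≈ 31.6 mg/L

L_t = L₀ e^(−k_d t) = 46.6 × e^(−0.292×1.33) = 46.6 × 0.6782 = 31.60 mg/L.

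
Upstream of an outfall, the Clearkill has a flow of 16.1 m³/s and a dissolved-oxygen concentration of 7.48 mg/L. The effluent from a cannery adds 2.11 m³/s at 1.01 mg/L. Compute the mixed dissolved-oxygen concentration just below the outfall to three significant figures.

6.73 mg/L

Flow-weighted mixing: C = (Q_r C_r + Q_w C_w)/(Q_r + Q_w)
= (16.1×7.48 + 2.11×1.01)/(16.1 + 2.11) = 122.6/18.21 = 6.730 mg/L.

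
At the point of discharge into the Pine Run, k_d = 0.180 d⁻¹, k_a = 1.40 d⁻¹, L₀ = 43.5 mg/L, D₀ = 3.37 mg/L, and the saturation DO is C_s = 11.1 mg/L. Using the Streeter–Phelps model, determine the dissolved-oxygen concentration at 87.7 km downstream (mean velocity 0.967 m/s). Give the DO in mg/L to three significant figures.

Travel time t = x/v = 87.7 km / (0.967 m/s) = 87700 m / 0.967 m/s = 90690 s = 1.050 d.
k_d L₀/(k_a−k_d) = 0.180×43.5/(1.40−0.180) = 7.830/1.220 = 6.418 mg/L.
e^(−k_d t) = e^(−0.180×1.050) = 0.8278; e^(−k_a t) = e^(−1.40×1.050) = 0.2300.
D = 6.418 × (0.8278 − 0.2300) + 3.37 × 0.2300 = 3.837 + 0.7752 = 4.612 mg/L.
DO = C_s − D = 11.1 − 4.612 = 6.488 mg/L.

DO ≈ 6.49 mg/L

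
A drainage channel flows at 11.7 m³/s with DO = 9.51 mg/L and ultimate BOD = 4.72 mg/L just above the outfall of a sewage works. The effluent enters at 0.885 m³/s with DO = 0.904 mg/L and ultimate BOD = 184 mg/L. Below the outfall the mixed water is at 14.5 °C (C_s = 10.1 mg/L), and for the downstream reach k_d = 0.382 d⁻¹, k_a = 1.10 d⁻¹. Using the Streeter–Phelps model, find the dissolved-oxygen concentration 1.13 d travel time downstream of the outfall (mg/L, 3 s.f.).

DO ≈ 6.43 mg/L

Mixed DO = (11.7×9.51 + 0.885×0.904)/(11.7+0.885) = 112.1/12.58 = 8.905 mg/L.
Mixed L₀ = (11.7×4.72 + 0.885×184)/(12.58) = 218.1/12.58 = 17.33 mg/L.
Initial deficit D₀ = C_s − DO₀ = 10.1 − 8.905 = 1.195 mg/L.
D(1.13) = [0.382×17.33/(1.10−0.382)](e^(−0.382×1.13) − e^(−1.10×1.13)) + 1.195 e^(−1.10×1.13)
= 9.219 × (0.6494 − 0.2885) + 1.195 × 0.2885 = 3.672 mg/L.
DO = 10.1 − 3.672 = 6.428 mg/L.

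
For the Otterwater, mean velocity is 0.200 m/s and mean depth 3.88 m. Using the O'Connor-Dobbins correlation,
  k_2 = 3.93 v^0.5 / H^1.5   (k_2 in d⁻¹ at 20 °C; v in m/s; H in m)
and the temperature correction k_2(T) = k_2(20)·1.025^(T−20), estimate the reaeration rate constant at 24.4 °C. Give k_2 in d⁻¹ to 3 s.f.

k_2 ≈ 0.256 d⁻¹

k_2(20) = 3.93 × 0.200^0.5 / 3.88^1.5 = 3.93 × 0.4472 / 7.643 = 0.2300 d⁻¹.
k_2(24.4) = 0.2300 × 1.025^(24.4−20) = 0.2300 × 1.115 = 0.2564 d⁻¹.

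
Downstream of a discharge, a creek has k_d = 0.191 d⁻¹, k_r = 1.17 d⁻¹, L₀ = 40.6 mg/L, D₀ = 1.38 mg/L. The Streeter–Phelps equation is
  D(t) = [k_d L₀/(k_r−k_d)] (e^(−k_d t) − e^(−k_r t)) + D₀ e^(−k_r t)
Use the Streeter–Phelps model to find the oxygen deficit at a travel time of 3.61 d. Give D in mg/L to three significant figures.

k_d L₀/(k_r−k_d) = 0.191×40.6/(1.17−0.191) = 7.755/0.9790 = 7.921 mg/L.
e^(−k_d t) = e^(−0.191×3.610) = 0.5018; e^(−k_r t) = e^(−1.17×3.610) = 0.01464.
D = 7.921 × (0.5018 − 0.01464) + 1.38 × 0.01464 = 3.859 + 0.02021 = 3.879 mg/L.

D ≈ 3.88 mg/L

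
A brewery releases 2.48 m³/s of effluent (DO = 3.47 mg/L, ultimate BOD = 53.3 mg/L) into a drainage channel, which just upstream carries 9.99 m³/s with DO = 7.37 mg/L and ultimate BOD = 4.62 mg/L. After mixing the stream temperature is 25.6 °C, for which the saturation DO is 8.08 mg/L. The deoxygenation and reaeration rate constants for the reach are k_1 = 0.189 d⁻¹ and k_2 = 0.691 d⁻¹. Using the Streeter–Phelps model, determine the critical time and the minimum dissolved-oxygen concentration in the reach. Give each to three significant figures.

t_c ≈ 1.94 d; minimum DO ≈ 5.37 mg/L

Mixed DO = (9.99×7.37 + 2.48×3.47)/(9.99+2.48) = 82.23/12.47 = 6.594 mg/L.
Mixed L₀ = (9.99×4.62 + 2.48×53.3)/(12.47) = 178.3/12.47 = 14.30 mg/L.
Initial deficit D₀ = C_s − DO₀ = 8.08 − 6.594 = 1.486 mg/L.
t_c = (1/0.5020) ln[(0.691/0.189)(1 − 1.486×0.5020/(0.189×14.30))] = 1.992 × ln(2.647) = 1.939 d.
D_c = (0.189/0.691) × 14.30 × e^(−0.189×1.939) = 0.2735 × 14.30 × 0.6931 = 2.711 mg/L.
Minimum DO = 8.08 − 2.711 = 5.369 mg/L.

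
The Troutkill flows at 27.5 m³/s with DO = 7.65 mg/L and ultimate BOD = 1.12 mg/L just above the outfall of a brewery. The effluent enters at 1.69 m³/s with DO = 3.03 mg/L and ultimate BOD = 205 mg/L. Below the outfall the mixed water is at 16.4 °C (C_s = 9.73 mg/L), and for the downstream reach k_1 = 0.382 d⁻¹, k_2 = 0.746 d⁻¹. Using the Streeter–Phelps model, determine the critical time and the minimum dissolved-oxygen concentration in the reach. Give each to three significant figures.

t_c ≈ 1.32 d; minimum DO ≈ 5.73 mg/L

Mixed DO = (27.5×7.65 + 1.69×3.03)/(27.5+1.69) = 215.5/29.19 = 7.383 mg/L.
Mixed L₀ = (27.5×1.12 + 1.69×205)/(29.19) = 377.2/29.19 = 12.92 mg/L.
Initial deficit D₀ = C_s − DO₀ = 9.73 − 7.383 = 2.347 mg/L.
t_c = (1/0.3640) ln[(0.746/0.382)(1 − 2.347×0.3640/(0.382×12.92))] = 2.747 × ln(1.615) = 1.317 d.
D_c = (0.382/0.746) × 12.92 × e^(−0.382×1.317) = 0.5121 × 12.92 × 0.6047 = 4.002 mg/L.
Minimum DO = 9.73 − 4.002 = 5.728 mg/L.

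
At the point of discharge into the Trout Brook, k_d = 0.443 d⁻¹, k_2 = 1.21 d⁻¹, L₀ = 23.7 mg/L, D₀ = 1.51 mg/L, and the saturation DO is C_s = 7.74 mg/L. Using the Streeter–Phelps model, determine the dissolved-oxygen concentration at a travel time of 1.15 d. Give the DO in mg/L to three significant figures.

DO ≈ 2.54 mg/L

k_d L₀/(k_2−k_d) = 0.443×23.7/(1.21−0.443) = 10.50/0.7670 = 13.69 mg/L.
e^(−k_d t) = e^(−0.443×1.150) = 0.6008; e^(−k_2 t) = e^(−1.21×1.150) = 0.2487.
D = 13.69 × (0.6008 − 0.2487) + 1.51 × 0.2487 = 4.820 + 0.3755 = 5.196 mg/L.
DO = C_s − D = 7.74 − 5.196 = 2.544 mg/L.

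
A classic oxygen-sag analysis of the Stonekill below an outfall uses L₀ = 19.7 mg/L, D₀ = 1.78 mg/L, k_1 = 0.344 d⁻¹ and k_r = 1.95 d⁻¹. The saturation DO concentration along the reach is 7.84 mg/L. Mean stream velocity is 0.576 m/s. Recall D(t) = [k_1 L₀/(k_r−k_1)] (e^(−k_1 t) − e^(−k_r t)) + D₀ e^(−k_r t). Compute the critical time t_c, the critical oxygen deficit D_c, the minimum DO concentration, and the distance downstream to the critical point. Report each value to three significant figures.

t_c ≈ 0.739 d; D_c ≈ 2.70 mg/L; min DO ≈ 5.14 mg/L; x_c ≈ 36.8 km

At the critical point dD/dt = 0, so k_1 L₀ e^(−k_1 t) = k_r D. Substituting D(t) from the Streeter–Phelps equation and solving for t gives
t_c = ln[(k_r/k_1)(1 − D₀(k_r−k_1)/(k_1 L₀))] / (k_r−k_1).
Here k_r−k_1 = 1.606 d⁻¹ and 1 − D₀(k_r−k_1)/(k_1 L₀) = 1 − 1.78×1.606/(0.344×19.7) = 0.5782, so
t_c = ln(5.669 × 0.5782) / 1.606 = 1.187 / 1.606 = 0.7391 d.
L(t_c) = L₀ e^(−k_1 t_c) = 19.7 × 0.7755 = 15.28 mg/L, and at the critical point k_r D_c = k_1 L, so D_c = (0.344/1.95) × 15.28 = 2.695 mg/L.
Minimum DO = C_s − D_c = 7.84 − 2.695 = 5.145 mg/L.
x_c = v t_c = 0.576 m/s × 0.7391 d × 86400 s/d = 36780 m ≈ 36.8 km.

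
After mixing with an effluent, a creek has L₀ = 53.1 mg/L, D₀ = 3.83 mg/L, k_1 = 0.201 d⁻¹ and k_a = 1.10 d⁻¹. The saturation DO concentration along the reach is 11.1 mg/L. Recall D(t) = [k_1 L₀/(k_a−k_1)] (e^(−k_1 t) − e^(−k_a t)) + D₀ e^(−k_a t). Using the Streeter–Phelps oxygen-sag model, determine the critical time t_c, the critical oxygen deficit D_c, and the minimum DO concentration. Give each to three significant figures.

With k_a/k_1 = 5.473 and 1 − D₀(k_a−k_1)/(k_1 L₀) = 0.6774,
t_c = ln(5.473 × 0.6774) / (1.10 − 0.201) = ln(3.707) / 0.8990 = 1.310/0.8990 = 1.457 d.
L(t_c) = L₀ e^(−k_1 t_c) = 53.1 × 0.7461 = 39.62 mg/L, and at the critical point k_a D_c = k_1 L, so D_c = (0.201/1.10) × 39.62 = 7.239 mg/L.
Minimum DO = C_s − D_c = 11.1 − 7.239 = 3.861 mg/L.

t_c ≈ 1.46 d; D_c ≈ 7.24 mg/L; min DO ≈ 3.86 mg/L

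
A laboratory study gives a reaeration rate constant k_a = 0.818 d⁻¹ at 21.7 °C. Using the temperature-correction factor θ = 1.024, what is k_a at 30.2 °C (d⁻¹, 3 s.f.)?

k_a(T₂) = k_a(T₁) · θ^(T₂−T₁) = 0.818 × 1.024^(30.2−21.7)
= 0.818 × 1.024^8.50 = 0.818 × 1.223 = 1.001 d⁻¹.

k_a ≈ 1.00 d⁻¹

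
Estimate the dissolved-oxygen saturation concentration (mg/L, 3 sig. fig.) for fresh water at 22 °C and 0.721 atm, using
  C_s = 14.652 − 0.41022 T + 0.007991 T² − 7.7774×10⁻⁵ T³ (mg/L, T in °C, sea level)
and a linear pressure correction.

C_s ≈ 6.25 mg/L

At sea level: C_s = 14.652 − 0.41022×22 + 0.007991×22² − 7.7774×10⁻⁵×22³ = 8.667 mg/L.
Pressure correction: C_s' = 8.667 × 0.721 = 6.249 mg/L.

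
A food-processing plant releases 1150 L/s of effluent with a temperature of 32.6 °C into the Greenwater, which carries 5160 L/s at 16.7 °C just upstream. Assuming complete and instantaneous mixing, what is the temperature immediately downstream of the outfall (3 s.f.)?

19.6 °C

Flow-weighted mixing: C = (Q_r C_r + Q_w C_w)/(Q_r + Q_w)
= (5160×16.7 + 1150×32.6)/(5160 + 1150) = 123700/6310 = 19.60 °C.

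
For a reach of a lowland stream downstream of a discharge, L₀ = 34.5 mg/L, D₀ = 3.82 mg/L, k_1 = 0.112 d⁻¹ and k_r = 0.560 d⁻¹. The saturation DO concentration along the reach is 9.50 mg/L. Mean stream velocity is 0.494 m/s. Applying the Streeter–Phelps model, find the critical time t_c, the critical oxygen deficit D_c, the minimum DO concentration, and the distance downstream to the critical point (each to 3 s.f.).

t_c ≈ 2.29 d; D_c ≈ 5.34 mg/L; min DO ≈ 4.16 mg/L; x_c ≈ 97.6 km

t_c = [1/(k_r−k_1)] ln[(k_r/k_1)(1 − D₀(k_r−k_1)/(k_1 L₀))]
= [1/(0.560−0.112)] ln[(0.560/0.112)(1 − 3.82×0.4480/(0.112×34.5))]
= (1/0.4480) ln[5.000 × 0.5571] = 2.232 × ln(2.786) = 2.232 × 1.024 = 2.287 d.
D_c = (k_1/k_r) L₀ e^(−k_1 t_c) = (0.112/0.560) × 34.5 × e^(−0.112×2.287) = 0.2000 × 34.5 × 0.7741 = 5.341 mg/L.
Minimum DO = C_s − D_c = 9.50 − 5.341 = 4.159 mg/L.
x_c = v t_c = 0.494 m/s × 2.287 d × 86400 s/d = 97600 m ≈ 97.6 km.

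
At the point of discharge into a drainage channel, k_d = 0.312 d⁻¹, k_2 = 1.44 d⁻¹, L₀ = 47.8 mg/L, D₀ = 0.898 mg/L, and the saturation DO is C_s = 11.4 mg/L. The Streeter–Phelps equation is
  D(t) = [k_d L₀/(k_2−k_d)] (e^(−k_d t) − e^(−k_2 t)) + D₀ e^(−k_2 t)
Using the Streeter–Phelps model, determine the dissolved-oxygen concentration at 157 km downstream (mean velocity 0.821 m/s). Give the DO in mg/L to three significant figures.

Travel time t = x/v = 157 km / (0.821 m/s) = 157000 m / 0.821 m/s = 191200 s = 2.213 d.
k_d L₀/(k_2−k_d) = 0.312×47.8/(1.44−0.312) = 14.91/1.128 = 13.22 mg/L.
e^(−k_d t) = e^(−0.312×2.213) = 0.5013; e^(−k_2 t) = e^(−1.44×2.213) = 0.04129.
D = 13.22 × (0.5013 − 0.04129) + 0.898 × 0.04129 = 6.082 + 0.03708 = 6.119 mg/L.
DO = C_s − D = 11.4 − 6.119 = 5.281 mg/L.

DO ≈ 5.28 mg/L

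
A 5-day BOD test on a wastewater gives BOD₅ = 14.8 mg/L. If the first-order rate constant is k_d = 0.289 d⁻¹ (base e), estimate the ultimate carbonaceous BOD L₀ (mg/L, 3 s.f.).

L₀ ≈ 19.4 mg/L

BOD₅ = L₀(1 − e^(−5k_d)) ⇒ L₀ = BOD₅ / (1 − e^(−5×0.289))
= 14.8 / (1 − 0.2357) = 14.8 / 0.7643 = 19.37 mg/L.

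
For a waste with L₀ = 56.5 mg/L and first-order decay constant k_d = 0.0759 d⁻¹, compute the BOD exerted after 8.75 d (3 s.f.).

y ≈ 27.4 mg/L

y_t = L₀(1 − e^(−k_d t)) = 56.5 × (1 − e^(−0.0759×8.75))
= 56.5 × (1 − 0.5147) = 56.5 × 0.4853 = 27.42 mg/L.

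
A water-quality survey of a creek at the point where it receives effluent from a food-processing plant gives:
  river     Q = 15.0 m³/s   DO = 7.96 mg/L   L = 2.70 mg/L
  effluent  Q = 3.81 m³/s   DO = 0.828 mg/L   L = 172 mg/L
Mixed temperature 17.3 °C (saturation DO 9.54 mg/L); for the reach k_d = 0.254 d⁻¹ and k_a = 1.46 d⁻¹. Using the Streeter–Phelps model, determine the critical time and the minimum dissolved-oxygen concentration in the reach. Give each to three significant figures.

Mixed DO = (15.0×7.96 + 3.81×0.828)/(15.0+3.81) = 122.6/18.81 = 6.515 mg/L.
Mixed L₀ = (15.0×2.70 + 3.81×172)/(18.81) = 695.8/18.81 = 36.99 mg/L.
Initial deficit D₀ = C_s − DO₀ = 9.54 − 6.515 = 3.025 mg/L.
t_c = (1/1.206) ln[(1.46/0.254)(1 − 3.025×1.206/(0.254×36.99))] = 0.8292 × ln(3.517) = 1.043 d.
D_c = (0.254/1.46) × 36.99 × e^(−0.254×1.043) = 0.1740 × 36.99 × 0.7673 = 4.938 mg/L.
Minimum DO = 9.54 − 4.938 = 4.602 mg/L.

t_c ≈ 1.04 d; minimum DO ≈ 4.60 mg/L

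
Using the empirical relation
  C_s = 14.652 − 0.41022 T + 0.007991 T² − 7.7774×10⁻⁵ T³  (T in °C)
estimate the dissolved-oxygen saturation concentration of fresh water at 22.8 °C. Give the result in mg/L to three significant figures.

C_s = 14.652 − 0.41022×22.8 + 0.007991×22.8² − 7.7774×10⁻⁵×22.8³ = 8.531 mg/L.

C_s ≈ 8.53 mg/L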